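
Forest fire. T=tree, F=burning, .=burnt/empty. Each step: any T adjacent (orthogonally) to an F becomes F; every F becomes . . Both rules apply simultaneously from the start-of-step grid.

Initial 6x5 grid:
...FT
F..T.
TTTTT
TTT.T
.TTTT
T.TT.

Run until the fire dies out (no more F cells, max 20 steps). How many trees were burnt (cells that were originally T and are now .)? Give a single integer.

Step 1: +3 fires, +2 burnt (F count now 3)
Step 2: +3 fires, +3 burnt (F count now 3)
Step 3: +3 fires, +3 burnt (F count now 3)
Step 4: +3 fires, +3 burnt (F count now 3)
Step 5: +2 fires, +3 burnt (F count now 2)
Step 6: +2 fires, +2 burnt (F count now 2)
Step 7: +1 fires, +2 burnt (F count now 1)
Step 8: +0 fires, +1 burnt (F count now 0)
Fire out after step 8
Initially T: 18, now '.': 29
Total burnt (originally-T cells now '.'): 17

Answer: 17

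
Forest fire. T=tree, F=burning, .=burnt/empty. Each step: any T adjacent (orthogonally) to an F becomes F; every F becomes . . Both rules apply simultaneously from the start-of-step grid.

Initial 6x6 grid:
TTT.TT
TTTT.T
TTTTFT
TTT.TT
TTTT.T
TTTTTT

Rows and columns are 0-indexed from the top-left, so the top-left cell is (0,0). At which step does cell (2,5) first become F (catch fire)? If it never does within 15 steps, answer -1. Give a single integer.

Step 1: cell (2,5)='F' (+3 fires, +1 burnt)
  -> target ignites at step 1
Step 2: cell (2,5)='.' (+4 fires, +3 burnt)
Step 3: cell (2,5)='.' (+5 fires, +4 burnt)
Step 4: cell (2,5)='.' (+7 fires, +5 burnt)
Step 5: cell (2,5)='.' (+7 fires, +7 burnt)
Step 6: cell (2,5)='.' (+4 fires, +7 burnt)
Step 7: cell (2,5)='.' (+1 fires, +4 burnt)
Step 8: cell (2,5)='.' (+0 fires, +1 burnt)
  fire out at step 8

1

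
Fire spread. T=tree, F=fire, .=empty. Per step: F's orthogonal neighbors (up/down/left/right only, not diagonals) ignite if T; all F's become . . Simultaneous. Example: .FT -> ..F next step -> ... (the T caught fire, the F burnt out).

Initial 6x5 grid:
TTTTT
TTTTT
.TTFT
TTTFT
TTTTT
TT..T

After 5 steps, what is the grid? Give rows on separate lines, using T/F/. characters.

Step 1: 6 trees catch fire, 2 burn out
  TTTTT
  TTTFT
  .TF.F
  TTF.F
  TTTFT
  TT..T
Step 2: 7 trees catch fire, 6 burn out
  TTTFT
  TTF.F
  .F...
  TF...
  TTF.F
  TT..T
Step 3: 6 trees catch fire, 7 burn out
  TTF.F
  TF...
  .....
  F....
  TF...
  TT..F
Step 4: 4 trees catch fire, 6 burn out
  TF...
  F....
  .....
  .....
  F....
  TF...
Step 5: 2 trees catch fire, 4 burn out
  F....
  .....
  .....
  .....
  .....
  F....

F....
.....
.....
.....
.....
F....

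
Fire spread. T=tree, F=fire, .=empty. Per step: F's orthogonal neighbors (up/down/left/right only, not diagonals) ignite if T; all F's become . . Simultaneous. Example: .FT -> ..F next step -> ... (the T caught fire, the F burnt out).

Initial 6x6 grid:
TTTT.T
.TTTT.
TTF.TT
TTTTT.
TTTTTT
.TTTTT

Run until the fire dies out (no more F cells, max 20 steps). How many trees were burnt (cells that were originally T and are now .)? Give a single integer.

Answer: 28

Derivation:
Step 1: +3 fires, +1 burnt (F count now 3)
Step 2: +7 fires, +3 burnt (F count now 7)
Step 3: +8 fires, +7 burnt (F count now 8)
Step 4: +6 fires, +8 burnt (F count now 6)
Step 5: +3 fires, +6 burnt (F count now 3)
Step 6: +1 fires, +3 burnt (F count now 1)
Step 7: +0 fires, +1 burnt (F count now 0)
Fire out after step 7
Initially T: 29, now '.': 35
Total burnt (originally-T cells now '.'): 28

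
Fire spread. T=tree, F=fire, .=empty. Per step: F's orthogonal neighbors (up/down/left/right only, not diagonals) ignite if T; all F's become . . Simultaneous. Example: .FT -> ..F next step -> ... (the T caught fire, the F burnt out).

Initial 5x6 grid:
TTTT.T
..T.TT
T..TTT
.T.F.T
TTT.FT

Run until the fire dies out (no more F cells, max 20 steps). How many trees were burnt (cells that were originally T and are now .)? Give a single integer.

Step 1: +2 fires, +2 burnt (F count now 2)
Step 2: +2 fires, +2 burnt (F count now 2)
Step 3: +2 fires, +2 burnt (F count now 2)
Step 4: +1 fires, +2 burnt (F count now 1)
Step 5: +1 fires, +1 burnt (F count now 1)
Step 6: +0 fires, +1 burnt (F count now 0)
Fire out after step 6
Initially T: 18, now '.': 20
Total burnt (originally-T cells now '.'): 8

Answer: 8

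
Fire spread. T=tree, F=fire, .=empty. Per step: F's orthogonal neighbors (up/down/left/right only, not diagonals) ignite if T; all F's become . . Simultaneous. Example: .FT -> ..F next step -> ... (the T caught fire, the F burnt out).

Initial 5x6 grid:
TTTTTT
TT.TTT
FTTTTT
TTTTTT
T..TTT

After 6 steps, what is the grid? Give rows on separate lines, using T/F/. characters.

Step 1: 3 trees catch fire, 1 burn out
  TTTTTT
  FT.TTT
  .FTTTT
  FTTTTT
  T..TTT
Step 2: 5 trees catch fire, 3 burn out
  FTTTTT
  .F.TTT
  ..FTTT
  .FTTTT
  F..TTT
Step 3: 3 trees catch fire, 5 burn out
  .FTTTT
  ...TTT
  ...FTT
  ..FTTT
  ...TTT
Step 4: 4 trees catch fire, 3 burn out
  ..FTTT
  ...FTT
  ....FT
  ...FTT
  ...TTT
Step 5: 5 trees catch fire, 4 burn out
  ...FTT
  ....FT
  .....F
  ....FT
  ...FTT
Step 6: 4 trees catch fire, 5 burn out
  ....FT
  .....F
  ......
  .....F
  ....FT

....FT
.....F
......
.....F
....FT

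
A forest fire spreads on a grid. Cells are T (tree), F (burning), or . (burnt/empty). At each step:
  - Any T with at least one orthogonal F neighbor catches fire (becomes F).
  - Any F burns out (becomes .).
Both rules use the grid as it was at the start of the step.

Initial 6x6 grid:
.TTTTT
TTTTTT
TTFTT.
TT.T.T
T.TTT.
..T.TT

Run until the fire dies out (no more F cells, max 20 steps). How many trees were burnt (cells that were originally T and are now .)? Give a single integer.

Answer: 25

Derivation:
Step 1: +3 fires, +1 burnt (F count now 3)
Step 2: +7 fires, +3 burnt (F count now 7)
Step 3: +6 fires, +7 burnt (F count now 6)
Step 4: +5 fires, +6 burnt (F count now 5)
Step 5: +3 fires, +5 burnt (F count now 3)
Step 6: +1 fires, +3 burnt (F count now 1)
Step 7: +0 fires, +1 burnt (F count now 0)
Fire out after step 7
Initially T: 26, now '.': 35
Total burnt (originally-T cells now '.'): 25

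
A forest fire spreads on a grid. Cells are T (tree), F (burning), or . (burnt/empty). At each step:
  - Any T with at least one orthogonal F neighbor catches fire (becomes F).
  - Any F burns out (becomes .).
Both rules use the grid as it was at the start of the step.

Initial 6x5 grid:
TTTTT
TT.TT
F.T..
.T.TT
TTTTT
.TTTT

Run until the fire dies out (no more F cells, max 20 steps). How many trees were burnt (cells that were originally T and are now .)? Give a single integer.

Answer: 9

Derivation:
Step 1: +1 fires, +1 burnt (F count now 1)
Step 2: +2 fires, +1 burnt (F count now 2)
Step 3: +1 fires, +2 burnt (F count now 1)
Step 4: +1 fires, +1 burnt (F count now 1)
Step 5: +1 fires, +1 burnt (F count now 1)
Step 6: +2 fires, +1 burnt (F count now 2)
Step 7: +1 fires, +2 burnt (F count now 1)
Step 8: +0 fires, +1 burnt (F count now 0)
Fire out after step 8
Initially T: 22, now '.': 17
Total burnt (originally-T cells now '.'): 9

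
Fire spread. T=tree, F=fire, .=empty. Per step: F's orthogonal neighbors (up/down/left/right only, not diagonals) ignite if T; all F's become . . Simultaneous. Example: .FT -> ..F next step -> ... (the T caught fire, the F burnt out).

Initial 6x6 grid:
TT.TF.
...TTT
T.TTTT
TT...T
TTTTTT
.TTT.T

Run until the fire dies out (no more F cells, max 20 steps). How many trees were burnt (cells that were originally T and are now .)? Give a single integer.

Answer: 22

Derivation:
Step 1: +2 fires, +1 burnt (F count now 2)
Step 2: +3 fires, +2 burnt (F count now 3)
Step 3: +2 fires, +3 burnt (F count now 2)
Step 4: +2 fires, +2 burnt (F count now 2)
Step 5: +1 fires, +2 burnt (F count now 1)
Step 6: +2 fires, +1 burnt (F count now 2)
Step 7: +1 fires, +2 burnt (F count now 1)
Step 8: +2 fires, +1 burnt (F count now 2)
Step 9: +2 fires, +2 burnt (F count now 2)
Step 10: +3 fires, +2 burnt (F count now 3)
Step 11: +1 fires, +3 burnt (F count now 1)
Step 12: +1 fires, +1 burnt (F count now 1)
Step 13: +0 fires, +1 burnt (F count now 0)
Fire out after step 13
Initially T: 24, now '.': 34
Total burnt (originally-T cells now '.'): 22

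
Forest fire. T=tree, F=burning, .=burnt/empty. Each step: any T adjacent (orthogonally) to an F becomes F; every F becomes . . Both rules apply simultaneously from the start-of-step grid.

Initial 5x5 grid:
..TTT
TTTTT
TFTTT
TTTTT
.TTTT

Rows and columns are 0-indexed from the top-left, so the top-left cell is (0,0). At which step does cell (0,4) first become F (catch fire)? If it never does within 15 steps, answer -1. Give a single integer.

Step 1: cell (0,4)='T' (+4 fires, +1 burnt)
Step 2: cell (0,4)='T' (+6 fires, +4 burnt)
Step 3: cell (0,4)='T' (+5 fires, +6 burnt)
Step 4: cell (0,4)='T' (+4 fires, +5 burnt)
Step 5: cell (0,4)='F' (+2 fires, +4 burnt)
  -> target ignites at step 5
Step 6: cell (0,4)='.' (+0 fires, +2 burnt)
  fire out at step 6

5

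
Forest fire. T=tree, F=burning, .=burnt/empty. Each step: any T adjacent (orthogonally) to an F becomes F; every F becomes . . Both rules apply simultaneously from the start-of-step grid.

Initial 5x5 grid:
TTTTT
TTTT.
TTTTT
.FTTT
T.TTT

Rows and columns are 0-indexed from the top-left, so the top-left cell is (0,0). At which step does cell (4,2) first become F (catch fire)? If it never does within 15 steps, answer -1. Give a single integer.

Step 1: cell (4,2)='T' (+2 fires, +1 burnt)
Step 2: cell (4,2)='F' (+5 fires, +2 burnt)
  -> target ignites at step 2
Step 3: cell (4,2)='.' (+6 fires, +5 burnt)
Step 4: cell (4,2)='.' (+5 fires, +6 burnt)
Step 5: cell (4,2)='.' (+1 fires, +5 burnt)
Step 6: cell (4,2)='.' (+1 fires, +1 burnt)
Step 7: cell (4,2)='.' (+0 fires, +1 burnt)
  fire out at step 7

2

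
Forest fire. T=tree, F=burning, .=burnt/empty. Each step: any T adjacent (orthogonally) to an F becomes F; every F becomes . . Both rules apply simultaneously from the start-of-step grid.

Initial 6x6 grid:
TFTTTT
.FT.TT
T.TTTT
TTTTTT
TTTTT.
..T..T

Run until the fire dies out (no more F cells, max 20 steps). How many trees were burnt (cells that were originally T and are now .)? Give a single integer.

Step 1: +3 fires, +2 burnt (F count now 3)
Step 2: +2 fires, +3 burnt (F count now 2)
Step 3: +3 fires, +2 burnt (F count now 3)
Step 4: +6 fires, +3 burnt (F count now 6)
Step 5: +7 fires, +6 burnt (F count now 7)
Step 6: +4 fires, +7 burnt (F count now 4)
Step 7: +0 fires, +4 burnt (F count now 0)
Fire out after step 7
Initially T: 26, now '.': 35
Total burnt (originally-T cells now '.'): 25

Answer: 25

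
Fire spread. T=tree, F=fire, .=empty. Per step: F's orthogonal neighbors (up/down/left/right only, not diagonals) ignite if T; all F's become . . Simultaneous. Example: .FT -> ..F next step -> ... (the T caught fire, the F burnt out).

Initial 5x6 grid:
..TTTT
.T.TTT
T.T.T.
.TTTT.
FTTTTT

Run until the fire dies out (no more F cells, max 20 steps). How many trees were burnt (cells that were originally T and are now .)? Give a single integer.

Step 1: +1 fires, +1 burnt (F count now 1)
Step 2: +2 fires, +1 burnt (F count now 2)
Step 3: +2 fires, +2 burnt (F count now 2)
Step 4: +3 fires, +2 burnt (F count now 3)
Step 5: +2 fires, +3 burnt (F count now 2)
Step 6: +1 fires, +2 burnt (F count now 1)
Step 7: +1 fires, +1 burnt (F count now 1)
Step 8: +3 fires, +1 burnt (F count now 3)
Step 9: +2 fires, +3 burnt (F count now 2)
Step 10: +1 fires, +2 burnt (F count now 1)
Step 11: +0 fires, +1 burnt (F count now 0)
Fire out after step 11
Initially T: 20, now '.': 28
Total burnt (originally-T cells now '.'): 18

Answer: 18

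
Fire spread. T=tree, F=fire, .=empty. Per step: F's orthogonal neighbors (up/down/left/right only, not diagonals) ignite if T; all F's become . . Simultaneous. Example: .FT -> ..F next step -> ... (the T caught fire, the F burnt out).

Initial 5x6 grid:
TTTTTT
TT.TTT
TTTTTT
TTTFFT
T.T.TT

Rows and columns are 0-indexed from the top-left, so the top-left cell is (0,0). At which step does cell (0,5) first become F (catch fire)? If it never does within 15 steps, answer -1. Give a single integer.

Step 1: cell (0,5)='T' (+5 fires, +2 burnt)
Step 2: cell (0,5)='T' (+7 fires, +5 burnt)
Step 3: cell (0,5)='T' (+5 fires, +7 burnt)
Step 4: cell (0,5)='F' (+5 fires, +5 burnt)
  -> target ignites at step 4
Step 5: cell (0,5)='.' (+2 fires, +5 burnt)
Step 6: cell (0,5)='.' (+1 fires, +2 burnt)
Step 7: cell (0,5)='.' (+0 fires, +1 burnt)
  fire out at step 7

4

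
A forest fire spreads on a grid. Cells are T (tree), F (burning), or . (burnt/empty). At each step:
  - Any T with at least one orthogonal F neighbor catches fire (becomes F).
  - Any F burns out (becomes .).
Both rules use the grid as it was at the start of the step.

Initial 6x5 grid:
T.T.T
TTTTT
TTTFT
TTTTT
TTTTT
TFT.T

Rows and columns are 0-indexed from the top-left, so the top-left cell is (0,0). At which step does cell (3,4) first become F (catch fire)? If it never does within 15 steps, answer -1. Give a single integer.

Step 1: cell (3,4)='T' (+7 fires, +2 burnt)
Step 2: cell (3,4)='F' (+9 fires, +7 burnt)
  -> target ignites at step 2
Step 3: cell (3,4)='.' (+6 fires, +9 burnt)
Step 4: cell (3,4)='.' (+2 fires, +6 burnt)
Step 5: cell (3,4)='.' (+1 fires, +2 burnt)
Step 6: cell (3,4)='.' (+0 fires, +1 burnt)
  fire out at step 6

2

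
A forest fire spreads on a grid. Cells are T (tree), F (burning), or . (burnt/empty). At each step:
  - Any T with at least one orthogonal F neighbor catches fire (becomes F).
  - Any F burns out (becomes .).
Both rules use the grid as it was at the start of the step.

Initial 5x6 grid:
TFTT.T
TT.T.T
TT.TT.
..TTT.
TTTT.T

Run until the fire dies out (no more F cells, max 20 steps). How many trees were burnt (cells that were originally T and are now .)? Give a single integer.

Step 1: +3 fires, +1 burnt (F count now 3)
Step 2: +3 fires, +3 burnt (F count now 3)
Step 3: +2 fires, +3 burnt (F count now 2)
Step 4: +1 fires, +2 burnt (F count now 1)
Step 5: +2 fires, +1 burnt (F count now 2)
Step 6: +3 fires, +2 burnt (F count now 3)
Step 7: +1 fires, +3 burnt (F count now 1)
Step 8: +1 fires, +1 burnt (F count now 1)
Step 9: +1 fires, +1 burnt (F count now 1)
Step 10: +0 fires, +1 burnt (F count now 0)
Fire out after step 10
Initially T: 20, now '.': 27
Total burnt (originally-T cells now '.'): 17

Answer: 17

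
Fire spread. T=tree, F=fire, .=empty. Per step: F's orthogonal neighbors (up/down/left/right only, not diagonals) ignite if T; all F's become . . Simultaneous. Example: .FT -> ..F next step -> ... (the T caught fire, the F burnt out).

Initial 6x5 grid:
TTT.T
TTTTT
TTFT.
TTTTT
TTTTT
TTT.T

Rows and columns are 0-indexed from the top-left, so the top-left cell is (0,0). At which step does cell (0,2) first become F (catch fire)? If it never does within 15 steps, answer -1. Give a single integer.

Step 1: cell (0,2)='T' (+4 fires, +1 burnt)
Step 2: cell (0,2)='F' (+7 fires, +4 burnt)
  -> target ignites at step 2
Step 3: cell (0,2)='.' (+8 fires, +7 burnt)
Step 4: cell (0,2)='.' (+5 fires, +8 burnt)
Step 5: cell (0,2)='.' (+2 fires, +5 burnt)
Step 6: cell (0,2)='.' (+0 fires, +2 burnt)
  fire out at step 6

2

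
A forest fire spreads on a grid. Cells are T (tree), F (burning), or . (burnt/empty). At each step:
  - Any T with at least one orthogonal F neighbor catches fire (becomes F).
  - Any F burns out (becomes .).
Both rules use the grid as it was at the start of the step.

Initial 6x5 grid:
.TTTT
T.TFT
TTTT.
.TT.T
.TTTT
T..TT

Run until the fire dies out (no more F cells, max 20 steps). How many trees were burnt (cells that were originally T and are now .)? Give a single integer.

Step 1: +4 fires, +1 burnt (F count now 4)
Step 2: +3 fires, +4 burnt (F count now 3)
Step 3: +3 fires, +3 burnt (F count now 3)
Step 4: +3 fires, +3 burnt (F count now 3)
Step 5: +3 fires, +3 burnt (F count now 3)
Step 6: +2 fires, +3 burnt (F count now 2)
Step 7: +2 fires, +2 burnt (F count now 2)
Step 8: +0 fires, +2 burnt (F count now 0)
Fire out after step 8
Initially T: 21, now '.': 29
Total burnt (originally-T cells now '.'): 20

Answer: 20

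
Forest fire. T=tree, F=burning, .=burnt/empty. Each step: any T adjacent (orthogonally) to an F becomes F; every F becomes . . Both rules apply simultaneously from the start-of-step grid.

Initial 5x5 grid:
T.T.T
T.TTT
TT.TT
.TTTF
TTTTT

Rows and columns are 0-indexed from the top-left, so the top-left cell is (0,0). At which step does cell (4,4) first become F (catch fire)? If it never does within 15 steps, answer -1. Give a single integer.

Step 1: cell (4,4)='F' (+3 fires, +1 burnt)
  -> target ignites at step 1
Step 2: cell (4,4)='.' (+4 fires, +3 burnt)
Step 3: cell (4,4)='.' (+4 fires, +4 burnt)
Step 4: cell (4,4)='.' (+3 fires, +4 burnt)
Step 5: cell (4,4)='.' (+3 fires, +3 burnt)
Step 6: cell (4,4)='.' (+1 fires, +3 burnt)
Step 7: cell (4,4)='.' (+1 fires, +1 burnt)
Step 8: cell (4,4)='.' (+0 fires, +1 burnt)
  fire out at step 8

1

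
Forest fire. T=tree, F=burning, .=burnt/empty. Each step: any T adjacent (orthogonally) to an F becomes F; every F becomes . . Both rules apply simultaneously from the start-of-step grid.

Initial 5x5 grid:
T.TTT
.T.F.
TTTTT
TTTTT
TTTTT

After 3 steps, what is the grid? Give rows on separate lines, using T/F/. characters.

Step 1: 2 trees catch fire, 1 burn out
  T.TFT
  .T...
  TTTFT
  TTTTT
  TTTTT
Step 2: 5 trees catch fire, 2 burn out
  T.F.F
  .T...
  TTF.F
  TTTFT
  TTTTT
Step 3: 4 trees catch fire, 5 burn out
  T....
  .T...
  TF...
  TTF.F
  TTTFT

T....
.T...
TF...
TTF.F
TTTFT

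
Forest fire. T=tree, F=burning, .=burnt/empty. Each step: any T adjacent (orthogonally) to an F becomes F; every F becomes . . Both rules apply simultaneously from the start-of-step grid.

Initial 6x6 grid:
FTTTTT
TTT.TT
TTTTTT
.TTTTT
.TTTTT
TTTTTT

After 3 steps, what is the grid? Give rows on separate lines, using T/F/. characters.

Step 1: 2 trees catch fire, 1 burn out
  .FTTTT
  FTT.TT
  TTTTTT
  .TTTTT
  .TTTTT
  TTTTTT
Step 2: 3 trees catch fire, 2 burn out
  ..FTTT
  .FT.TT
  FTTTTT
  .TTTTT
  .TTTTT
  TTTTTT
Step 3: 3 trees catch fire, 3 burn out
  ...FTT
  ..F.TT
  .FTTTT
  .TTTTT
  .TTTTT
  TTTTTT

...FTT
..F.TT
.FTTTT
.TTTTT
.TTTTT
TTTTTT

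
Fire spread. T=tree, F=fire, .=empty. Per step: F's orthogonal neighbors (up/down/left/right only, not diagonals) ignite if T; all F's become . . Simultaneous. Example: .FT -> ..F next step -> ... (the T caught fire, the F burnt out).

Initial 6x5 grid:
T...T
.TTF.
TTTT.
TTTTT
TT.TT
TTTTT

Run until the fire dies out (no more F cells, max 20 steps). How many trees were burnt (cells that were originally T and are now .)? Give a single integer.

Step 1: +2 fires, +1 burnt (F count now 2)
Step 2: +3 fires, +2 burnt (F count now 3)
Step 3: +4 fires, +3 burnt (F count now 4)
Step 4: +4 fires, +4 burnt (F count now 4)
Step 5: +4 fires, +4 burnt (F count now 4)
Step 6: +2 fires, +4 burnt (F count now 2)
Step 7: +1 fires, +2 burnt (F count now 1)
Step 8: +0 fires, +1 burnt (F count now 0)
Fire out after step 8
Initially T: 22, now '.': 28
Total burnt (originally-T cells now '.'): 20

Answer: 20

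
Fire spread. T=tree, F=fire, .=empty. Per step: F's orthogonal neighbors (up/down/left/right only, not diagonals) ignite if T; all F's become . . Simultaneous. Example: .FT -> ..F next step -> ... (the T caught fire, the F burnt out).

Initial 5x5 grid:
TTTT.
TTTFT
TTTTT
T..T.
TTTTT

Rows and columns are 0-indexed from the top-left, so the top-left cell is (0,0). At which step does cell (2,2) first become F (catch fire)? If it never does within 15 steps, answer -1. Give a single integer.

Step 1: cell (2,2)='T' (+4 fires, +1 burnt)
Step 2: cell (2,2)='F' (+5 fires, +4 burnt)
  -> target ignites at step 2
Step 3: cell (2,2)='.' (+4 fires, +5 burnt)
Step 4: cell (2,2)='.' (+4 fires, +4 burnt)
Step 5: cell (2,2)='.' (+2 fires, +4 burnt)
Step 6: cell (2,2)='.' (+1 fires, +2 burnt)
Step 7: cell (2,2)='.' (+0 fires, +1 burnt)
  fire out at step 7

2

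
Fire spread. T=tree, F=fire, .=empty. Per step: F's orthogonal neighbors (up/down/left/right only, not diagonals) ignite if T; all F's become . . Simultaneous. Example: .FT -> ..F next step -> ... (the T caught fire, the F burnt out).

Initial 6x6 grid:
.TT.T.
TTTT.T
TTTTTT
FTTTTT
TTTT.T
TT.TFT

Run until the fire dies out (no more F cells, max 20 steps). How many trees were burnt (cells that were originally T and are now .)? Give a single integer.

Step 1: +5 fires, +2 burnt (F count now 5)
Step 2: +7 fires, +5 burnt (F count now 7)
Step 3: +6 fires, +7 burnt (F count now 6)
Step 4: +5 fires, +6 burnt (F count now 5)
Step 5: +4 fires, +5 burnt (F count now 4)
Step 6: +0 fires, +4 burnt (F count now 0)
Fire out after step 6
Initially T: 28, now '.': 35
Total burnt (originally-T cells now '.'): 27

Answer: 27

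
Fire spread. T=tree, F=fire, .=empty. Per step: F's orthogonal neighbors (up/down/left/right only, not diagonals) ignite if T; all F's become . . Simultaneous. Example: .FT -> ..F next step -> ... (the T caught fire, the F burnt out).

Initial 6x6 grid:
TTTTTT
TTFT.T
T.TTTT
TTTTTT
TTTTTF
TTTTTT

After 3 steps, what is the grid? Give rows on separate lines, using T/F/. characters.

Step 1: 7 trees catch fire, 2 burn out
  TTFTTT
  TF.F.T
  T.FTTT
  TTTTTF
  TTTTF.
  TTTTTF
Step 2: 9 trees catch fire, 7 burn out
  TF.FTT
  F....T
  T..FTF
  TTFTF.
  TTTF..
  TTTTF.
Step 3: 9 trees catch fire, 9 burn out
  F...FT
  .....F
  F...F.
  TF.F..
  TTF...
  TTTF..

F...FT
.....F
F...F.
TF.F..
TTF...
TTTF..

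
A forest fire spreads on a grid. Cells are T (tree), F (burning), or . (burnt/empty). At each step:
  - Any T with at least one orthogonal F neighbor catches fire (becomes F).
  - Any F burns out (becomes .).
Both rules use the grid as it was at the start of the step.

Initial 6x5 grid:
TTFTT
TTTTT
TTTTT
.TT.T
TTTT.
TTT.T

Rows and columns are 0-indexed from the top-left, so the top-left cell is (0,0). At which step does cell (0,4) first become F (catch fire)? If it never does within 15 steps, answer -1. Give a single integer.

Step 1: cell (0,4)='T' (+3 fires, +1 burnt)
Step 2: cell (0,4)='F' (+5 fires, +3 burnt)
  -> target ignites at step 2
Step 3: cell (0,4)='.' (+5 fires, +5 burnt)
Step 4: cell (0,4)='.' (+4 fires, +5 burnt)
Step 5: cell (0,4)='.' (+4 fires, +4 burnt)
Step 6: cell (0,4)='.' (+2 fires, +4 burnt)
Step 7: cell (0,4)='.' (+1 fires, +2 burnt)
Step 8: cell (0,4)='.' (+0 fires, +1 burnt)
  fire out at step 8

2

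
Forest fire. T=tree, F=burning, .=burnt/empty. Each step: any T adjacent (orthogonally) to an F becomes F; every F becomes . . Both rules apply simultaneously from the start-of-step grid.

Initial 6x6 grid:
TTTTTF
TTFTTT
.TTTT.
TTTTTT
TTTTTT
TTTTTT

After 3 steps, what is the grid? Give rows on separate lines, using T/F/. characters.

Step 1: 6 trees catch fire, 2 burn out
  TTFTF.
  TF.FTF
  .TFTT.
  TTTTTT
  TTTTTT
  TTTTTT
Step 2: 7 trees catch fire, 6 burn out
  TF.F..
  F...F.
  .F.FT.
  TTFTTT
  TTTTTT
  TTTTTT
Step 3: 5 trees catch fire, 7 burn out
  F.....
  ......
  ....F.
  TF.FTT
  TTFTTT
  TTTTTT

F.....
......
....F.
TF.FTT
TTFTTT
TTTTTT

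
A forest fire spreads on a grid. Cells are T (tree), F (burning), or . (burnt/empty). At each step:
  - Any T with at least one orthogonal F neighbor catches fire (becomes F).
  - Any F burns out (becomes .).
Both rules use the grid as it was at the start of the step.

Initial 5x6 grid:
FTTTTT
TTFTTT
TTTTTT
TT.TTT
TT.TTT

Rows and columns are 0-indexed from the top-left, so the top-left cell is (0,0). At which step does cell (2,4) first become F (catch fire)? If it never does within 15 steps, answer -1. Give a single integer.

Step 1: cell (2,4)='T' (+6 fires, +2 burnt)
Step 2: cell (2,4)='T' (+5 fires, +6 burnt)
Step 3: cell (2,4)='F' (+6 fires, +5 burnt)
  -> target ignites at step 3
Step 4: cell (2,4)='.' (+6 fires, +6 burnt)
Step 5: cell (2,4)='.' (+2 fires, +6 burnt)
Step 6: cell (2,4)='.' (+1 fires, +2 burnt)
Step 7: cell (2,4)='.' (+0 fires, +1 burnt)
  fire out at step 7

3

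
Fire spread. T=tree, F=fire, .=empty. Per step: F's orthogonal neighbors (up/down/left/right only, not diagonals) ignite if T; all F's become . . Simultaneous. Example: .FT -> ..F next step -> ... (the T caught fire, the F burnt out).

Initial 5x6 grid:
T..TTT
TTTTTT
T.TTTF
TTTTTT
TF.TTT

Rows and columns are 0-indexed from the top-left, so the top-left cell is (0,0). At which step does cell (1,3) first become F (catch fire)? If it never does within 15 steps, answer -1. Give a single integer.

Step 1: cell (1,3)='T' (+5 fires, +2 burnt)
Step 2: cell (1,3)='T' (+7 fires, +5 burnt)
Step 3: cell (1,3)='F' (+6 fires, +7 burnt)
  -> target ignites at step 3
Step 4: cell (1,3)='.' (+4 fires, +6 burnt)
Step 5: cell (1,3)='.' (+2 fires, +4 burnt)
Step 6: cell (1,3)='.' (+0 fires, +2 burnt)
  fire out at step 6

3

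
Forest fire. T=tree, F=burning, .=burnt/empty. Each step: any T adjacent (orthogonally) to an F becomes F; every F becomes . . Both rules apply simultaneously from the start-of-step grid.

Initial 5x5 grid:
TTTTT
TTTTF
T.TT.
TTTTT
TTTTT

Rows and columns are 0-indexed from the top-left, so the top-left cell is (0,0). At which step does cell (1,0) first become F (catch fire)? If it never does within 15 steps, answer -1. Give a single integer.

Step 1: cell (1,0)='T' (+2 fires, +1 burnt)
Step 2: cell (1,0)='T' (+3 fires, +2 burnt)
Step 3: cell (1,0)='T' (+4 fires, +3 burnt)
Step 4: cell (1,0)='F' (+5 fires, +4 burnt)
  -> target ignites at step 4
Step 5: cell (1,0)='.' (+5 fires, +5 burnt)
Step 6: cell (1,0)='.' (+2 fires, +5 burnt)
Step 7: cell (1,0)='.' (+1 fires, +2 burnt)
Step 8: cell (1,0)='.' (+0 fires, +1 burnt)
  fire out at step 8

4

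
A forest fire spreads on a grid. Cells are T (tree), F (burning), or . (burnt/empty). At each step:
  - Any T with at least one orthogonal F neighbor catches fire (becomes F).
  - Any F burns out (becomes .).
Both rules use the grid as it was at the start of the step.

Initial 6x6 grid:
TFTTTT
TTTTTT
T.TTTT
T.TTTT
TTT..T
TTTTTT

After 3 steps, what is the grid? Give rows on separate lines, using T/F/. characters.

Step 1: 3 trees catch fire, 1 burn out
  F.FTTT
  TFTTTT
  T.TTTT
  T.TTTT
  TTT..T
  TTTTTT
Step 2: 3 trees catch fire, 3 burn out
  ...FTT
  F.FTTT
  T.TTTT
  T.TTTT
  TTT..T
  TTTTTT
Step 3: 4 trees catch fire, 3 burn out
  ....FT
  ...FTT
  F.FTTT
  T.TTTT
  TTT..T
  TTTTTT

....FT
...FTT
F.FTTT
T.TTTT
TTT..T
TTTTTT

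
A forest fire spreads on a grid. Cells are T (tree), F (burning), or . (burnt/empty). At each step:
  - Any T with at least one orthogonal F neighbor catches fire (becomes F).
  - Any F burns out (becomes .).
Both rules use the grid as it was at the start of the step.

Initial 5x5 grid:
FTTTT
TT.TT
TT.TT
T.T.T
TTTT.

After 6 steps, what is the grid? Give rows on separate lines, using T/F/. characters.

Step 1: 2 trees catch fire, 1 burn out
  .FTTT
  FT.TT
  TT.TT
  T.T.T
  TTTT.
Step 2: 3 trees catch fire, 2 burn out
  ..FTT
  .F.TT
  FT.TT
  T.T.T
  TTTT.
Step 3: 3 trees catch fire, 3 burn out
  ...FT
  ...TT
  .F.TT
  F.T.T
  TTTT.
Step 4: 3 trees catch fire, 3 burn out
  ....F
  ...FT
  ...TT
  ..T.T
  FTTT.
Step 5: 3 trees catch fire, 3 burn out
  .....
  ....F
  ...FT
  ..T.T
  .FTT.
Step 6: 2 trees catch fire, 3 burn out
  .....
  .....
  ....F
  ..T.T
  ..FT.

.....
.....
....F
..T.T
..FT.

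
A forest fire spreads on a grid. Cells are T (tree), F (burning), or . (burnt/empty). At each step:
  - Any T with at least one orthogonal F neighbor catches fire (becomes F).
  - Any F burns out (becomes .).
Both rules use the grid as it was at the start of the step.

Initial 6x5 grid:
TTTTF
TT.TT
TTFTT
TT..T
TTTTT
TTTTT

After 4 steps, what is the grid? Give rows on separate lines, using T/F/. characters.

Step 1: 4 trees catch fire, 2 burn out
  TTTF.
  TT.TF
  TF.FT
  TT..T
  TTTTT
  TTTTT
Step 2: 6 trees catch fire, 4 burn out
  TTF..
  TF.F.
  F...F
  TF..T
  TTTTT
  TTTTT
Step 3: 5 trees catch fire, 6 burn out
  TF...
  F....
  .....
  F...F
  TFTTT
  TTTTT
Step 4: 5 trees catch fire, 5 burn out
  F....
  .....
  .....
  .....
  F.FTF
  TFTTT

F....
.....
.....
.....
F.FTF
TFTTT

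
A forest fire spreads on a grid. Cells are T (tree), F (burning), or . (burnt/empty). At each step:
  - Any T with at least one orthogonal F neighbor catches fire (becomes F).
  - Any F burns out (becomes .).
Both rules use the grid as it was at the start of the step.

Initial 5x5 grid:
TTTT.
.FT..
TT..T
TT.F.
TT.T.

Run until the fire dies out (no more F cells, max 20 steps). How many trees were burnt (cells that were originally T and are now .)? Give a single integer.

Step 1: +4 fires, +2 burnt (F count now 4)
Step 2: +4 fires, +4 burnt (F count now 4)
Step 3: +3 fires, +4 burnt (F count now 3)
Step 4: +1 fires, +3 burnt (F count now 1)
Step 5: +0 fires, +1 burnt (F count now 0)
Fire out after step 5
Initially T: 13, now '.': 24
Total burnt (originally-T cells now '.'): 12

Answer: 12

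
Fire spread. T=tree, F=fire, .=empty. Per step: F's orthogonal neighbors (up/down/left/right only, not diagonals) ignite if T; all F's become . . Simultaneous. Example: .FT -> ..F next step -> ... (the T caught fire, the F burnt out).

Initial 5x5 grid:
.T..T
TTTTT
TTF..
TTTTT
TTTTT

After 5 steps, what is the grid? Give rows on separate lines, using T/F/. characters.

Step 1: 3 trees catch fire, 1 burn out
  .T..T
  TTFTT
  TF...
  TTFTT
  TTTTT
Step 2: 6 trees catch fire, 3 burn out
  .T..T
  TF.FT
  F....
  TF.FT
  TTFTT
Step 3: 7 trees catch fire, 6 burn out
  .F..T
  F...F
  .....
  F...F
  TF.FT
Step 4: 3 trees catch fire, 7 burn out
  ....F
  .....
  .....
  .....
  F...F
Step 5: 0 trees catch fire, 3 burn out
  .....
  .....
  .....
  .....
  .....

.....
.....
.....
.....
.....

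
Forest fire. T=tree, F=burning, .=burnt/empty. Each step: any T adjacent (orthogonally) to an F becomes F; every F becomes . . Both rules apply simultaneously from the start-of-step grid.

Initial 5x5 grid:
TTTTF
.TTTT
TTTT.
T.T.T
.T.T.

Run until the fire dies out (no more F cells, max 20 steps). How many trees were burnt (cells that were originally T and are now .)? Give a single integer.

Step 1: +2 fires, +1 burnt (F count now 2)
Step 2: +2 fires, +2 burnt (F count now 2)
Step 3: +3 fires, +2 burnt (F count now 3)
Step 4: +3 fires, +3 burnt (F count now 3)
Step 5: +2 fires, +3 burnt (F count now 2)
Step 6: +1 fires, +2 burnt (F count now 1)
Step 7: +1 fires, +1 burnt (F count now 1)
Step 8: +0 fires, +1 burnt (F count now 0)
Fire out after step 8
Initially T: 17, now '.': 22
Total burnt (originally-T cells now '.'): 14

Answer: 14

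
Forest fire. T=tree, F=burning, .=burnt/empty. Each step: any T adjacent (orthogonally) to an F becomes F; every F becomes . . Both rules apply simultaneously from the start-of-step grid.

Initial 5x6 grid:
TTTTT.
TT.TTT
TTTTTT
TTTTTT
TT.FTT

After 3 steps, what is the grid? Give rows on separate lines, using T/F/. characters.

Step 1: 2 trees catch fire, 1 burn out
  TTTTT.
  TT.TTT
  TTTTTT
  TTTFTT
  TT..FT
Step 2: 4 trees catch fire, 2 burn out
  TTTTT.
  TT.TTT
  TTTFTT
  TTF.FT
  TT...F
Step 3: 5 trees catch fire, 4 burn out
  TTTTT.
  TT.FTT
  TTF.FT
  TF...F
  TT....

TTTTT.
TT.FTT
TTF.FT
TF...F
TT....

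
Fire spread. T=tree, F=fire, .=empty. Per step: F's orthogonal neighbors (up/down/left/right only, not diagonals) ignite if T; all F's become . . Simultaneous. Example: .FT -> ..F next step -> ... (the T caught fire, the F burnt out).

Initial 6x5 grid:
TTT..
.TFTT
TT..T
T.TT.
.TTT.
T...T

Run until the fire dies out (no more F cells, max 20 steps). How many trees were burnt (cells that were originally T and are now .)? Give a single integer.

Step 1: +3 fires, +1 burnt (F count now 3)
Step 2: +3 fires, +3 burnt (F count now 3)
Step 3: +3 fires, +3 burnt (F count now 3)
Step 4: +1 fires, +3 burnt (F count now 1)
Step 5: +0 fires, +1 burnt (F count now 0)
Fire out after step 5
Initially T: 17, now '.': 23
Total burnt (originally-T cells now '.'): 10

Answer: 10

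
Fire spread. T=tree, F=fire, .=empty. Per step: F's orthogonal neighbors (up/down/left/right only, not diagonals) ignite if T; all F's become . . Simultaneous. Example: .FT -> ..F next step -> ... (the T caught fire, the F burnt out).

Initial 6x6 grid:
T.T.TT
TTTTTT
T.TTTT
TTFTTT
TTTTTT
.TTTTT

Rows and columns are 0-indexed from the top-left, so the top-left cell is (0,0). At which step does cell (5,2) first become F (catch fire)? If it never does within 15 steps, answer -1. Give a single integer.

Step 1: cell (5,2)='T' (+4 fires, +1 burnt)
Step 2: cell (5,2)='F' (+7 fires, +4 burnt)
  -> target ignites at step 2
Step 3: cell (5,2)='.' (+10 fires, +7 burnt)
Step 4: cell (5,2)='.' (+5 fires, +10 burnt)
Step 5: cell (5,2)='.' (+4 fires, +5 burnt)
Step 6: cell (5,2)='.' (+1 fires, +4 burnt)
Step 7: cell (5,2)='.' (+0 fires, +1 burnt)
  fire out at step 7

2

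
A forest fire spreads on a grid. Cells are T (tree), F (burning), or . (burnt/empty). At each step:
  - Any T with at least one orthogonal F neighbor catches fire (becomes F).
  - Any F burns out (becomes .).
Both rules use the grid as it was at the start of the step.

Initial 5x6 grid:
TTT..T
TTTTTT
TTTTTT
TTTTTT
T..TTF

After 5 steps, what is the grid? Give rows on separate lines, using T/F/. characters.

Step 1: 2 trees catch fire, 1 burn out
  TTT..T
  TTTTTT
  TTTTTT
  TTTTTF
  T..TF.
Step 2: 3 trees catch fire, 2 burn out
  TTT..T
  TTTTTT
  TTTTTF
  TTTTF.
  T..F..
Step 3: 3 trees catch fire, 3 burn out
  TTT..T
  TTTTTF
  TTTTF.
  TTTF..
  T.....
Step 4: 4 trees catch fire, 3 burn out
  TTT..F
  TTTTF.
  TTTF..
  TTF...
  T.....
Step 5: 3 trees catch fire, 4 burn out
  TTT...
  TTTF..
  TTF...
  TF....
  T.....

TTT...
TTTF..
TTF...
TF....
T.....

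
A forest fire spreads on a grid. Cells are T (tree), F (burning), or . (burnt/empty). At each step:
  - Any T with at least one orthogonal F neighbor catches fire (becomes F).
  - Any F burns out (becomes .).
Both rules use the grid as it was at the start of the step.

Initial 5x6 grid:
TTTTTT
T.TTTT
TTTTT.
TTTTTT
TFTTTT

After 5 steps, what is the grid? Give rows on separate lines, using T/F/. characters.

Step 1: 3 trees catch fire, 1 burn out
  TTTTTT
  T.TTTT
  TTTTT.
  TFTTTT
  F.FTTT
Step 2: 4 trees catch fire, 3 burn out
  TTTTTT
  T.TTTT
  TFTTT.
  F.FTTT
  ...FTT
Step 3: 4 trees catch fire, 4 burn out
  TTTTTT
  T.TTTT
  F.FTT.
  ...FTT
  ....FT
Step 4: 5 trees catch fire, 4 burn out
  TTTTTT
  F.FTTT
  ...FT.
  ....FT
  .....F
Step 5: 5 trees catch fire, 5 burn out
  FTFTTT
  ...FTT
  ....F.
  .....F
  ......

FTFTTT
...FTT
....F.
.....F
......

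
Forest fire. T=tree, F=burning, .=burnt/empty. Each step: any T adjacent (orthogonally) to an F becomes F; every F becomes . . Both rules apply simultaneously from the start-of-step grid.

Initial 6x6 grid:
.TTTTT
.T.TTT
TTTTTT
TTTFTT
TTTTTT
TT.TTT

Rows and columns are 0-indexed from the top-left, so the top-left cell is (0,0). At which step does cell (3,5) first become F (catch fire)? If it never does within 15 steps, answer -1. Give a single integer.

Step 1: cell (3,5)='T' (+4 fires, +1 burnt)
Step 2: cell (3,5)='F' (+8 fires, +4 burnt)
  -> target ignites at step 2
Step 3: cell (3,5)='.' (+8 fires, +8 burnt)
Step 4: cell (3,5)='.' (+8 fires, +8 burnt)
Step 5: cell (3,5)='.' (+3 fires, +8 burnt)
Step 6: cell (3,5)='.' (+0 fires, +3 burnt)
  fire out at step 6

2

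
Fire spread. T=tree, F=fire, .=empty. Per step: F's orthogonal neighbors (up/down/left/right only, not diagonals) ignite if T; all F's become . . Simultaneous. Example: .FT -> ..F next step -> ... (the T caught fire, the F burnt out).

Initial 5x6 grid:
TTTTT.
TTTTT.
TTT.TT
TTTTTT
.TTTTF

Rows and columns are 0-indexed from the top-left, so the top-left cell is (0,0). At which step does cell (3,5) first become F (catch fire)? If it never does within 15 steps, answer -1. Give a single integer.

Step 1: cell (3,5)='F' (+2 fires, +1 burnt)
  -> target ignites at step 1
Step 2: cell (3,5)='.' (+3 fires, +2 burnt)
Step 3: cell (3,5)='.' (+3 fires, +3 burnt)
Step 4: cell (3,5)='.' (+3 fires, +3 burnt)
Step 5: cell (3,5)='.' (+4 fires, +3 burnt)
Step 6: cell (3,5)='.' (+4 fires, +4 burnt)
Step 7: cell (3,5)='.' (+3 fires, +4 burnt)
Step 8: cell (3,5)='.' (+2 fires, +3 burnt)
Step 9: cell (3,5)='.' (+1 fires, +2 burnt)
Step 10: cell (3,5)='.' (+0 fires, +1 burnt)
  fire out at step 10

1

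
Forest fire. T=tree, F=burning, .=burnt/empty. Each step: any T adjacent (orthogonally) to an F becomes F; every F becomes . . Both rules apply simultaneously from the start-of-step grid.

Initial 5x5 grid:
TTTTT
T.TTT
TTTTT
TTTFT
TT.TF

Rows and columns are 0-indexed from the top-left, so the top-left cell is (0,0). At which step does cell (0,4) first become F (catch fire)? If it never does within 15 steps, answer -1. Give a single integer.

Step 1: cell (0,4)='T' (+4 fires, +2 burnt)
Step 2: cell (0,4)='T' (+4 fires, +4 burnt)
Step 3: cell (0,4)='T' (+6 fires, +4 burnt)
Step 4: cell (0,4)='F' (+4 fires, +6 burnt)
  -> target ignites at step 4
Step 5: cell (0,4)='.' (+2 fires, +4 burnt)
Step 6: cell (0,4)='.' (+1 fires, +2 burnt)
Step 7: cell (0,4)='.' (+0 fires, +1 burnt)
  fire out at step 7

4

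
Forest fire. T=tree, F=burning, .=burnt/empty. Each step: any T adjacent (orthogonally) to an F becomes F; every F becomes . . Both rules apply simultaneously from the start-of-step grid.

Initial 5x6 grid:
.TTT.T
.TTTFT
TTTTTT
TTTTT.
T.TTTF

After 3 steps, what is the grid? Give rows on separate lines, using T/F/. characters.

Step 1: 4 trees catch fire, 2 burn out
  .TTT.T
  .TTF.F
  TTTTFT
  TTTTT.
  T.TTF.
Step 2: 7 trees catch fire, 4 burn out
  .TTF.F
  .TF...
  TTTF.F
  TTTTF.
  T.TF..
Step 3: 5 trees catch fire, 7 burn out
  .TF...
  .F....
  TTF...
  TTTF..
  T.F...

.TF...
.F....
TTF...
TTTF..
T.F...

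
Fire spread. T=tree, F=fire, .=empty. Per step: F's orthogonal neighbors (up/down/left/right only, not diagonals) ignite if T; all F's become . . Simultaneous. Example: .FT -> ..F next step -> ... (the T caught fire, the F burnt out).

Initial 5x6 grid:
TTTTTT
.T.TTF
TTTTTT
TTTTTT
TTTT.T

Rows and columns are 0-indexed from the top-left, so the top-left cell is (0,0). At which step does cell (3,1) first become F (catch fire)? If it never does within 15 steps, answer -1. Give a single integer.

Step 1: cell (3,1)='T' (+3 fires, +1 burnt)
Step 2: cell (3,1)='T' (+4 fires, +3 burnt)
Step 3: cell (3,1)='T' (+4 fires, +4 burnt)
Step 4: cell (3,1)='T' (+3 fires, +4 burnt)
Step 5: cell (3,1)='T' (+4 fires, +3 burnt)
Step 6: cell (3,1)='F' (+5 fires, +4 burnt)
  -> target ignites at step 6
Step 7: cell (3,1)='.' (+2 fires, +5 burnt)
Step 8: cell (3,1)='.' (+1 fires, +2 burnt)
Step 9: cell (3,1)='.' (+0 fires, +1 burnt)
  fire out at step 9

6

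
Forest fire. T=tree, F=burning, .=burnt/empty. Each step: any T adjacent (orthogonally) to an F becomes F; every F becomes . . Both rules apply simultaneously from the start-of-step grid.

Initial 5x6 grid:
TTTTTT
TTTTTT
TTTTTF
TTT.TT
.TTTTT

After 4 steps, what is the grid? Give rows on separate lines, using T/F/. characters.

Step 1: 3 trees catch fire, 1 burn out
  TTTTTT
  TTTTTF
  TTTTF.
  TTT.TF
  .TTTTT
Step 2: 5 trees catch fire, 3 burn out
  TTTTTF
  TTTTF.
  TTTF..
  TTT.F.
  .TTTTF
Step 3: 4 trees catch fire, 5 burn out
  TTTTF.
  TTTF..
  TTF...
  TTT...
  .TTTF.
Step 4: 5 trees catch fire, 4 burn out
  TTTF..
  TTF...
  TF....
  TTF...
  .TTF..

TTTF..
TTF...
TF....
TTF...
.TTF..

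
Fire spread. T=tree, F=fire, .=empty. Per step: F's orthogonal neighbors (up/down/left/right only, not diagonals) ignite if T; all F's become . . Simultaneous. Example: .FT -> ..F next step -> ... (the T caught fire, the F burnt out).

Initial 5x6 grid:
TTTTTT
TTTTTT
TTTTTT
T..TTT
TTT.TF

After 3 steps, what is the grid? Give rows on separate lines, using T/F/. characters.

Step 1: 2 trees catch fire, 1 burn out
  TTTTTT
  TTTTTT
  TTTTTT
  T..TTF
  TTT.F.
Step 2: 2 trees catch fire, 2 burn out
  TTTTTT
  TTTTTT
  TTTTTF
  T..TF.
  TTT...
Step 3: 3 trees catch fire, 2 burn out
  TTTTTT
  TTTTTF
  TTTTF.
  T..F..
  TTT...

TTTTTT
TTTTTF
TTTTF.
T..F..
TTT...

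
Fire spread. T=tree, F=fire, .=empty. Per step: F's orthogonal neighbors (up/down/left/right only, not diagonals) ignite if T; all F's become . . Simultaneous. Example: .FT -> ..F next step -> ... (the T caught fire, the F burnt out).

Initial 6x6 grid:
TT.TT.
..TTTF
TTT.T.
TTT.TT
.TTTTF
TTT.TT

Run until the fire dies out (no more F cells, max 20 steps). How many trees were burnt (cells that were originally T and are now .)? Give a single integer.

Answer: 23

Derivation:
Step 1: +4 fires, +2 burnt (F count now 4)
Step 2: +6 fires, +4 burnt (F count now 6)
Step 3: +3 fires, +6 burnt (F count now 3)
Step 4: +4 fires, +3 burnt (F count now 4)
Step 5: +3 fires, +4 burnt (F count now 3)
Step 6: +3 fires, +3 burnt (F count now 3)
Step 7: +0 fires, +3 burnt (F count now 0)
Fire out after step 7
Initially T: 25, now '.': 34
Total burnt (originally-T cells now '.'): 23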